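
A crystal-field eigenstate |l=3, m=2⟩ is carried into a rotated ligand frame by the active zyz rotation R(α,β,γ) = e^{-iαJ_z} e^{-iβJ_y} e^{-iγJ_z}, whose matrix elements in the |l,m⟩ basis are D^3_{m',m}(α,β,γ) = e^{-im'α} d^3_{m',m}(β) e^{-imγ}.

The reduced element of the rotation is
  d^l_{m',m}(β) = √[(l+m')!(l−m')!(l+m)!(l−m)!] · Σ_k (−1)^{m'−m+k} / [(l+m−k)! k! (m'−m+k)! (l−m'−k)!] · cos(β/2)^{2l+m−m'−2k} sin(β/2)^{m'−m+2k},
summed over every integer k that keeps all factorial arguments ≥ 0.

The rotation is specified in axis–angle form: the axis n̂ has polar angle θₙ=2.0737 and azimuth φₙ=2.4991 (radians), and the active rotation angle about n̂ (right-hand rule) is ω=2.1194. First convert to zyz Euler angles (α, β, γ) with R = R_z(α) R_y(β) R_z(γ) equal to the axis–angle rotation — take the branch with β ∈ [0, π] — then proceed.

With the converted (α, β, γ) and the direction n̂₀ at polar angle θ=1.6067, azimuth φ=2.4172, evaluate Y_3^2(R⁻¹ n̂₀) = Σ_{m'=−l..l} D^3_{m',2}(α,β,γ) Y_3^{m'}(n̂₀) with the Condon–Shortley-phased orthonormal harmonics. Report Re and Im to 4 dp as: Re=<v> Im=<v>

Re=-0.3860 Im=0.0757

Axis–angle → zyz. n̂ = (sinθₙcosφₙ, sinθₙsinφₙ, cosθₙ) = (-0.701479, +0.525005, -0.481972), ω = 2.1194.
R = I cosω + sinω [n̂]ₓ + (1−cosω) n̂n̂ᵀ gives
  R = [+0.227191, -0.149093, +0.962370; -0.971581, -0.102126, +0.213544; +0.066445, -0.983535, -0.168058]
β = atan2(√(R₁₃²+R₂₃²), R₃₃) = 1.739655; α = atan2(R₂₃, R₁₃) mod 2π = 0.218356; γ = atan2(R₃₂, −R₃₁) mod 2π = 4.644934
Need the full column D^3_{m',2} for m'=−3..3 at α=0.2184, β=1.7397, γ=4.6449.
cos(β/2)=0.644958, sin(β/2)=0.764218
d^3_{-3,2}: single k=5 term ⇒ +0.411806;  D = -0.289854-0.292522i
d^3_{-2,2}: k∈[4..5] ⇒ +0.709417 -0.199206 = +0.510211;  D = -0.429100-0.276023i
d^3_{-1,2}: k∈[3..4] ⇒ +0.757314 -0.531640 = +0.225675;  D = -0.211739-0.078075i
d^3_{0,2}: k∈[2..3] ⇒ +0.553505 -0.777128 = -0.223623;  D = +0.221591+0.030078i
d^3_{1,2}: k∈[1..2] ⇒ +0.269696 -0.757314 = -0.487618;  D = +0.485921-0.040643i
d^3_{2,2}: k∈[0..1] ⇒ +0.071976 -0.505278 = -0.433302;  D = +0.413718-0.128795i
d^3_{3,2}: single k=0 term ⇒ -0.208906;  D = +0.181276-0.103830i
Y_3^{m'}(θ=1.6067,φ=2.4172) and Σ D·Y over m':
  (-0.2899-0.2925i)·(+0.2359-0.3431i)  (-0.4291-0.2760i)·(-0.0045-0.0364i)  (-0.2117-0.0781i)·(+0.2403+0.2126i)  (+0.2216+0.0301i)·(+0.0401+0.0000i)  (+0.4859-0.0406i)·(-0.2403+0.2126i)  (+0.4137-0.1288i)·(-0.0045+0.0364i)  (+0.1813-0.1038i)·(-0.2359-0.3431i)
Y_3^2(R⁻¹ n̂) = -0.385972+0.075704i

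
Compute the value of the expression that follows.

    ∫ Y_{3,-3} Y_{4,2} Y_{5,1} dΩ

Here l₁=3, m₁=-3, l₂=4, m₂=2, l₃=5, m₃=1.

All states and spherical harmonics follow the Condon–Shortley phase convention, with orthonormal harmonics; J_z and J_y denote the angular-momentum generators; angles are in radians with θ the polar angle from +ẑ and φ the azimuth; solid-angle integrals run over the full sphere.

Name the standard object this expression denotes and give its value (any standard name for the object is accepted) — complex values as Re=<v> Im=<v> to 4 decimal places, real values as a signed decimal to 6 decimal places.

Gaunt coefficient, +0.143662

This is a Gaunt coefficient — the integral of a triple product of spherical harmonics over the sphere.
Checks pass: Σm=0; 12 even; l₃=5∈[1,7].
(2·3+1)(2·4+1)(2·5+1) = 693
Δ: 2! 4! 6! / 13! → 1/180180
sum: t=0:+1/576 t=1:−1/144 t=2:+1/576 = -1/288
3j²(3 4 5; 0 0 0) = Δ·Π!·Σ² = 20/1001  (sign +1)
sum: t=2:+1/2304 = 1/2304
3j²(3 4 5; -3 2 1) = Δ·Π!·Σ² = 75/4004  (sign +1)
combine: 4πI² = 693·20/1001·75/4004 = 3375/13013
take √, sign +1: I = 0.14366244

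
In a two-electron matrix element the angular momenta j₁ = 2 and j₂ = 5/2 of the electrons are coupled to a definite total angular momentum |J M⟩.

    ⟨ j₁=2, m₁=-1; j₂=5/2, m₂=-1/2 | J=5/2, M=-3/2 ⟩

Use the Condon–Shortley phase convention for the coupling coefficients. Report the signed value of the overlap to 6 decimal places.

-0.414039  (= −√(6/35))

j₁+j₂−J=2  J+j₁−j₂=2  J−j₁+j₂=3  j₁+j₂+J+1=8
(j₁±m₁, j₂±m₂, J±M) = (1,3,2,3,1,4)
P² = 216/35
sum k=1..2:
  [1] −1/4 = -1/4
  [2] +1/12 = 1/12
S = -1/6
C² = P²·S² = 6/35 ; C = -0.414039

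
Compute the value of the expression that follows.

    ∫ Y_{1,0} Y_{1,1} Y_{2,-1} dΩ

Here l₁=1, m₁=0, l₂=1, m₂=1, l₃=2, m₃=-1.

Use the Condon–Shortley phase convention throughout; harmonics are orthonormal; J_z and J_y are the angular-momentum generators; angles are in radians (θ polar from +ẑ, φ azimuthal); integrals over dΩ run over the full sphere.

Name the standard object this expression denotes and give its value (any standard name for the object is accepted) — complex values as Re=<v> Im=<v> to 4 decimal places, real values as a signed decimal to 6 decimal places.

Gaunt coefficient, -0.218510

This is a Gaunt coefficient — the integral of a triple product of spherical harmonics over the sphere.
Rules hold: Σm=0, L=4 even, 0≤2≤2.
N = 3·3·5 = 45
Δ = 0!·2!·2!/5! = 1/30
Racah Σ t=0..0: t=0:+1/1 = 1/1
⇒ 3j(1 1 2; 0 0 0)² = 2/15, sgn +1
Racah Σ t=0..0: t=0:+1/2 = 1/2
⇒ 3j(1 1 2; 0 1 -1)² = 1/10, sgn -1
4πI² = N·(3j₀)²·(3jₘ)² = 3/5
I = -1·√(0.6/4π) = -0.21850969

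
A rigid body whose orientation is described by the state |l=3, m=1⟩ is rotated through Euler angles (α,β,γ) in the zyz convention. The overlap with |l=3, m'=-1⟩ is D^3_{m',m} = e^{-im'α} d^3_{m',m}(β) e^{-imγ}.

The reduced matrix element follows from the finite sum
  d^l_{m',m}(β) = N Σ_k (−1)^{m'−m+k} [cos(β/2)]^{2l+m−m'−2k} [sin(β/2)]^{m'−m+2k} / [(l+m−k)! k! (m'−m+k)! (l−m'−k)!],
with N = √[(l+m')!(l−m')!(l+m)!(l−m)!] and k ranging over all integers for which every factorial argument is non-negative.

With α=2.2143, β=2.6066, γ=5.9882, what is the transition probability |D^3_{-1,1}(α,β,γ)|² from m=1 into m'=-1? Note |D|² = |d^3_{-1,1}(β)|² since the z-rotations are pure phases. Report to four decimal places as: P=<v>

Split into d^3_{-1,1}(β=2.6066) × two z-phases.
Half-angle: c=0.264318, s=0.964436. N=√(2·24·24·2)=48.000000
Admissible k: 2..4 (factorial args all ≥0)
  k=2: (−1)^0·48.0000/(8)·0.2643^4·0.9644^2 = +0.027240
  k=3: (−1)^1·48.0000/(6)·0.2643^2·0.9644^4 = -0.483543
  k=4: (−1)^2·48.0000/(48)·0.2643^0·0.9644^6 = +0.804710
d^3_{-1,1}(2.6066) = +0.027240 -0.483543 +0.804710 = +0.348407
|D^3_{-1,1}|² = |d^3_{-1,1}(β)|² = (+0.348407)² = 0.121387 (the z-rotation phases have unit modulus)

P=0.1214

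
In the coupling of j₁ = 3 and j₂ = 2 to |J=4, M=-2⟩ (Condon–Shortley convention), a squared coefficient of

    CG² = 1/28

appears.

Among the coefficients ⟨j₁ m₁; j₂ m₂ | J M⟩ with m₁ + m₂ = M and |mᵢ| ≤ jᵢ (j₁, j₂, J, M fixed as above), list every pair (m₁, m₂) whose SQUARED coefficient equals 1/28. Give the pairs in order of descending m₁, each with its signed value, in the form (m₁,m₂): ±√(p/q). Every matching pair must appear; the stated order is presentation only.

(-1,-1): +√(1/28)

Admissible pairs with m₁+m₂ = M = -2: (-3,1), (-2,0), (-1,-1), (0,-2)
  (m₁,m₂)=(0,-2): CG² = 3/7, CG = +√(3/7)
  (m₁,m₂)=(-1,-1): CG² = 1/28, CG = +√(1/28)   ← matches the target
  (m₁,m₂)=(-2,0): CG² = 12/35, CG = −√(12/35)
  (m₁,m₂)=(-3,1): CG² = 27/140, CG = −√(27/140)
Pairs with CG² = 1/28: (-1,-1): +√(1/28)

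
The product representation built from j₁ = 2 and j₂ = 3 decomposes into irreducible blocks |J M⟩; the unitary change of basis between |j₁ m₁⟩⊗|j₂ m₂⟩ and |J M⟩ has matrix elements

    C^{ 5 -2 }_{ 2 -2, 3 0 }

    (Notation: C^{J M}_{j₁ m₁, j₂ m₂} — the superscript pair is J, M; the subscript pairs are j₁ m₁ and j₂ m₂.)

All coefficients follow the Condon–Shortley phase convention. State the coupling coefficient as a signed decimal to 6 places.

+√(1/6) = +0.408248

j₁+j₂−J=0  J+j₁−j₂=4  J−j₁+j₂=6  j₁+j₂+J+1=11
(j₁±m₁, j₂±m₂, J±M) = (0,4,3,3,3,7)
P² = 124416
sum k=0..0:
  [0] +1/864 = 1/864
S = 1/864
C² = P²·S² = 1/6 ; C = +0.408248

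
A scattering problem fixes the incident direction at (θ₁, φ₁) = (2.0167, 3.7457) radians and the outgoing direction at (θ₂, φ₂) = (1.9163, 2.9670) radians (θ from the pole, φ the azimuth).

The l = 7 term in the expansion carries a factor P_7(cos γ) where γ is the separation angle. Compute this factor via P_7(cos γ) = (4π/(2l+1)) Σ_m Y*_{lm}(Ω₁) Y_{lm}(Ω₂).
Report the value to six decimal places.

Expand P_7 via completeness: Σ_{m} conj(Y_{7,m}) at Ω₁ times Y_{7,m} at Ω₂ —
  m=-7: Y*=0.11315 + 0.21542j  Y=-0.11153 - 0.30682j  product 0.05348 - 0.05874j
  m=-6: Y*=0.38541 + 0.20215j  Y=-0.21970 - 0.38084j  product -0.00769 - 0.19119j
  m=-5: Y*=0.30876 - 0.03756j  Y=-0.08538 - 0.10182j  product -0.03019 - 0.02823j
  m=-4: Y*=-0.09135 + 0.08096j  Y=0.22512 + 0.18899j  product -0.03586 + 0.00096j
  m=-3: Y*=-0.08412 + 0.34150j  Y=0.21457 + 0.12393j  product -0.06037 + 0.06285j
  m=-2: Y*=0.00999 + 0.02632j  Y=-0.18798 - 0.06844j  product -0.00008 - 0.00563j
  m=-1: Y*=-0.27250 - 0.18808j  Y=-0.27341 - 0.04823j  product 0.06544 + 0.06456j
  m=+0: Y*=-0.06995 + 0.00000j  Y=0.16974 + 0.00000j  product -0.01187 + 0.00000j
  m=+1: Y*=0.27250 - 0.18808j  Y=0.27341 - 0.04823j  product 0.06544 - 0.06456j
  m=+2: Y*=0.00999 - 0.02632j  Y=-0.18798 + 0.06844j  product -0.00008 + 0.00563j
  m=+3: Y*=0.08412 + 0.34150j  Y=-0.21457 + 0.12393j  product -0.06037 - 0.06285j
  m=+4: Y*=-0.09135 - 0.08096j  Y=0.22512 - 0.18899j  product -0.03586 - 0.00096j
  m=+5: Y*=-0.30876 - 0.03756j  Y=0.08538 - 0.10182j  product -0.03019 + 0.02823j
  m=+6: Y*=0.38541 - 0.20215j  Y=-0.21970 + 0.38084j  product -0.00769 + 0.19119j
  m=+7: Y*=-0.11315 + 0.21542j  Y=0.11153 - 0.30682j  product 0.05348 + 0.05874j
Accumulated sum -0.04243 + 0.00000j; after 4π/(2l+1) scaling, -0.03554 + 0.00000j ⇒ P_7 = -0.035543

-0.035543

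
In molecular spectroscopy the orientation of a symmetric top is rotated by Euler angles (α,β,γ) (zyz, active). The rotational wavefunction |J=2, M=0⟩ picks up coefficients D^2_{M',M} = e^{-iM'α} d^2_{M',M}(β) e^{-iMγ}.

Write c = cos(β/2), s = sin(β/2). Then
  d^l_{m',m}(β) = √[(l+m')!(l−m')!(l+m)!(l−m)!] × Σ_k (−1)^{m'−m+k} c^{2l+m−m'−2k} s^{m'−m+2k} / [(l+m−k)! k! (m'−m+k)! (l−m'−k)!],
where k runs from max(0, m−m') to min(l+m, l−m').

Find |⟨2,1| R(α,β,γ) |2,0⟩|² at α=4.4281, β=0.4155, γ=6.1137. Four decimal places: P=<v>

First d^2_{1,0}(β=0.4155), then the phase factors e^{-i(1)α} and e^{-i(0)γ}:
c=cos(0.415500/2)=0.978497, s=sin(0.415500/2)=0.206259; N=√[6·1·2·2]=4.898979
k: max(0,(0)−(1))=0 … min(2+(0),2−(1))=1
  k=0: (−1)^1·4.8990/(2)·0.9785^3·0.2063^1 = -0.473334
  k=1: (−1)^2·4.8990/(2)·0.9785^1·0.2063^3 = +0.021032
d^2_{1,0}(0.4155) = -0.473334 +0.021032 = -0.452302
|D^2_{1,0}|² = |d^2_{1,0}(β)|² = (-0.452302)² = 0.204577 (the z-rotation phases have unit modulus)

P=0.2046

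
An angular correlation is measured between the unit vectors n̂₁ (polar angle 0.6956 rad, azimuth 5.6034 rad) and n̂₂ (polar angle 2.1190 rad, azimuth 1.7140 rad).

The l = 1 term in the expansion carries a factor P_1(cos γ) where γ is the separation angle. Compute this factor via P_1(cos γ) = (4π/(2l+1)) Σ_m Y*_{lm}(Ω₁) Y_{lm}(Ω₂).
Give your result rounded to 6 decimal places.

Term-by-term m-sum for l=1 (normalisation 4π/3 = 4.188790):
  m=-1: (0.172191, -0.139183) × (-0.042082, -0.291848) = (-0.047866, -0.044397)  (running Σ = (-0.047866, -0.044397))
  m=0: (0.375085, -0.000000) × (-0.254638, 0.000000) = (-0.095511, 0.000000)  (running Σ = (-0.143377, -0.044397))
  m=1: (-0.172191, -0.139183) × (0.042082, -0.291848) = (-0.047866, 0.044397)  (running Σ = (-0.191244, 0.000000))
Σ over m = (-0.191244, 0.000000); ×(4π/3) → (-0.801080, 0.000000). Real part: -0.801080

-0.801080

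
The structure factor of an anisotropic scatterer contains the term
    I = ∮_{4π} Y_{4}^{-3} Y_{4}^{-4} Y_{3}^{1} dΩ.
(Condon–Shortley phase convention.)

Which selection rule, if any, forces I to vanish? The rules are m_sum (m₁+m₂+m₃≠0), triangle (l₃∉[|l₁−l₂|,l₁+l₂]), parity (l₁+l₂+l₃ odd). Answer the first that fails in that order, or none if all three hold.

m_sum

Σmᵢ = -6  ✗
l₃∈[|l₁−l₂|,l₁+l₂]=[0,8], have l₃=3
Σlᵢ = 11 ⇒ odd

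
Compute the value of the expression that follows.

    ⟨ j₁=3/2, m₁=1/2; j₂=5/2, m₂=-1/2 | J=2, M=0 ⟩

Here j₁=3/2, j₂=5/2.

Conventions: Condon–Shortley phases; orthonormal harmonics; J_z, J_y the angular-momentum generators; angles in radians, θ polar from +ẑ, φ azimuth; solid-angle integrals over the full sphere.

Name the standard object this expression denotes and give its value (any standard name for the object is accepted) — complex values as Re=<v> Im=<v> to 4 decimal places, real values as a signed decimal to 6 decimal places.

Clebsch–Gordan coefficient, −√(1/14) ≈ -0.267261

This is a Clebsch–Gordan (vector-coupling) coefficient.
j₁+j₂−J=2  J+j₁−j₂=1  J−j₁+j₂=3  j₁+j₂+J+1=7
(j₁±m₁, j₂±m₂, J±M) = (2,1,2,3,2,2)
P² = 8/7
sum k=0..1:
  [0] +1/4 = 1/4
  [1] −1/2 = -1/2
S = -1/4
C² = P²·S² = 1/14 ; C = -0.267261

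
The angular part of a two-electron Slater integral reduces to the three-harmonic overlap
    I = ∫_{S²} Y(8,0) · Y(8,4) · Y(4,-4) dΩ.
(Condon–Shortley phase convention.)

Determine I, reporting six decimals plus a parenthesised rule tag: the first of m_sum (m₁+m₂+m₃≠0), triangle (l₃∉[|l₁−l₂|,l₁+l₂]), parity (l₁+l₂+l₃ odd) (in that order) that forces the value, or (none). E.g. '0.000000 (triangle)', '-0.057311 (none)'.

0.152459 (none)

m-sum 0 ✓  L=20 even ✓  0≤4≤16 ✓
Π(2lᵢ+1) = 17×17×9 = 2601
triangle coeff Δ(8,8,4) = 1/185175900
Σ_t [4,8]: t=4:+1/557383680 t=5:−1/21772800 t=6:+1/8294400 t=7:−1/21772800 t=8:+1/557383680 = 1/30965760
(3j)²=36/4199 [(8 8 4; 0 0 0)], sign=+1
Σ_t [8,8]: t=8:+1/557383680 = 1/557383680
(3j)²=55/4199 [(8 8 4; 0 4 -4)], sign=+1
⇒ 4πI² = 17820/61009
I = (+1)√(17820/61009/(4π)) = 0.15245861
No selection rule forces the value: the integral is nonzero (none).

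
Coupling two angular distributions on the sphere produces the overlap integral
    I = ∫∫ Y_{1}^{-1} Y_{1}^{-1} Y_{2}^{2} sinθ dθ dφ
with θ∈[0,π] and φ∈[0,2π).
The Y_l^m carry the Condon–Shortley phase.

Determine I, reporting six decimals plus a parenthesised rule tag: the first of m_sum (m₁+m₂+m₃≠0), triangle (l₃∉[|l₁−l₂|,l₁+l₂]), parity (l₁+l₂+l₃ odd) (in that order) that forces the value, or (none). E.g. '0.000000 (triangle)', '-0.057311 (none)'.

Rules hold: Σm=0, L=4 even, 0≤2≤2.
N = 3·3·5 = 45
Δ = 0!·2!·2!/5! = 1/30
Racah Σ t=0..0: t=0:+1/1 = 1/1
⇒ 3j(1 1 2; 0 0 0)² = 2/15, sgn +1
Racah Σ t=0..0: t=0:+1/4 = 1/4
⇒ 3j(1 1 2; -1 -1 2)² = 1/5, sgn +1
4πI² = N·(3j₀)²·(3jₘ)² = 6/5
I = +1·√(1.2/4π) = 0.30901936
No selection rule forces the value: the integral is nonzero (none).

0.309019 (none)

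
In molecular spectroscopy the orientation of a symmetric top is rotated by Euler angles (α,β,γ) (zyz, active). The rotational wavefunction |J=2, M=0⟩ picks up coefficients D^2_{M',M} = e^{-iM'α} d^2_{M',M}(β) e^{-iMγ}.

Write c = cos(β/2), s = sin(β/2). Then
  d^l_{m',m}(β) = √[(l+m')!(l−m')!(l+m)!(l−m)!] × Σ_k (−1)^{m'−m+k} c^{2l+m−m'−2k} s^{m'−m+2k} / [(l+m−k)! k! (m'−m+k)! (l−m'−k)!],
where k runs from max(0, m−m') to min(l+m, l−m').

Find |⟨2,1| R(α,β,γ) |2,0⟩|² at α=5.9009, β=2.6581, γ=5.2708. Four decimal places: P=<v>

D^2_{1,0}(5.9009,2.6581,5.2708) = e^{-i·1·5.9009}·d^2_{1,0}(2.6581)·e^{-i·0·5.2708}. Compute d first:
With c≡cos(β/2)=0.239399 and s≡sin(β/2)=0.970921, N=[6·1·2·2]^{1/2}=4.898979
k: max(0,(0)−(1))=0 … min(2+(0),2−(1))=1
  k=0: (−1)^1·4.8990/(2)·0.2394^3·0.9709^1 = -0.032631
  k=1: (−1)^2·4.8990/(2)·0.2394^1·0.9709^3 = +0.536722
d^2_{1,0}(2.6581) = -0.032631 +0.536722 = +0.504091
|D^2_{1,0}|² = |d^2_{1,0}(β)|² = (+0.504091)² = 0.254108 (the z-rotation phases have unit modulus)

P=0.2541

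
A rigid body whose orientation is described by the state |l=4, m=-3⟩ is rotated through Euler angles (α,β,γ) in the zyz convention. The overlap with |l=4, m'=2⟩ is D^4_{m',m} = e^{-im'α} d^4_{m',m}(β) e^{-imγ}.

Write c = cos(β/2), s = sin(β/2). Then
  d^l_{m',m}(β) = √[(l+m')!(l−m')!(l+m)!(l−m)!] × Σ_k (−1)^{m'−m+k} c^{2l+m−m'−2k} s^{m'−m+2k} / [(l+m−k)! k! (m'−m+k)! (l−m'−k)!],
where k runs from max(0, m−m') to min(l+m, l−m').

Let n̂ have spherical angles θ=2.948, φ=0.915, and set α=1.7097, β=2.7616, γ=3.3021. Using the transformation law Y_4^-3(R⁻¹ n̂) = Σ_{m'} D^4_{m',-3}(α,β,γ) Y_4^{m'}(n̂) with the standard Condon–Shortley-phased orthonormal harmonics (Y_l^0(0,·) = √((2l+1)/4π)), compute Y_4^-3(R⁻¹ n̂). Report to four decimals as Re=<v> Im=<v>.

Need the full column D^4_{m',-3} for m'=−4..4 at α=1.7097, β=2.7616, γ=3.3021.
cos(β/2)=0.188855, sin(β/2)=0.982005
d^4_{-4,-3}: single k=1 term ⇒ +0.000024;  D = -0.000012-0.000020i
d^4_{-3,-3}: k∈[0..1] ⇒ +0.000002 -0.000306 = -0.000305;  D = +0.000238-0.000190i
d^4_{-2,-3}: k∈[0..1] ⇒ -0.000031 +0.002554 = +0.002522;  D = +0.001829+0.001736i
d^4_{-1,-3}: k∈[0..1] ⇒ +0.000347 -0.015649 = -0.015302;  D = -0.008896+0.012450i
d^4_{0,-3}: k∈[0..1] ⇒ -0.002692 +0.072781 = +0.070089;  D = -0.062120-0.032460i
d^4_{1,-3}: k∈[0..1] ⇒ +0.015649 -0.253870 = -0.238220;  D = +0.080031-0.224375i
d^4_{2,-3}: k∈[0..1] ⇒ -0.069046 +0.622284 = +0.553238;  D = +0.541798+0.111925i
d^4_{3,-3}: k∈[0..1] ⇒ +0.223892 -0.864787 = -0.640895;  D = -0.041508+0.639550i
d^4_{4,-3}: single k=0 term ⇒ -0.470403;  D = +0.469112-0.034822i
Y_4^{m'}(θ=2.948,φ=0.915) and Σ D·Y over m':
  (-0.0000-0.0000i)·(-0.0005+0.0003i)  (+0.0002-0.0002i)·(+0.0081+0.0034i)  (+0.0018+0.0017i)·(-0.0182-0.0687i)  (-0.0089+0.0125i)·(-0.2037+0.2648i)  (-0.0621-0.0325i)·(+0.6947+0.0000i)  (+0.0800-0.2244i)·(+0.2037+0.2648i)  (+0.5418+0.1119i)·(-0.0182+0.0687i)  (-0.0415+0.6395i)·(-0.0081+0.0034i)  (+0.4691-0.0348i)·(-0.0005-0.0003i)
Y_4^-3(R⁻¹ n̂) = +0.011526-0.022360i

Re=0.0115 Im=-0.0224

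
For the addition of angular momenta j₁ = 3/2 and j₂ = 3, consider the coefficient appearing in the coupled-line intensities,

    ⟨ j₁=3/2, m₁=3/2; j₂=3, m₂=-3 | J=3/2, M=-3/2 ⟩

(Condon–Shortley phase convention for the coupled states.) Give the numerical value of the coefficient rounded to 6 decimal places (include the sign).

j₁+j₂−J=3  J+j₁−j₂=0  J−j₁+j₂=3  j₁+j₂+J+1=7
(j₁±m₁, j₂±m₂, J±M) = (3,0,0,6,0,3)
P² = 5184/7
sum k=0..0:
  [0] +1/36 = 1/36
S = 1/36
C² = P²·S² = 4/7 ; C = +0.755929

+√(4/7) ≈ +0.755929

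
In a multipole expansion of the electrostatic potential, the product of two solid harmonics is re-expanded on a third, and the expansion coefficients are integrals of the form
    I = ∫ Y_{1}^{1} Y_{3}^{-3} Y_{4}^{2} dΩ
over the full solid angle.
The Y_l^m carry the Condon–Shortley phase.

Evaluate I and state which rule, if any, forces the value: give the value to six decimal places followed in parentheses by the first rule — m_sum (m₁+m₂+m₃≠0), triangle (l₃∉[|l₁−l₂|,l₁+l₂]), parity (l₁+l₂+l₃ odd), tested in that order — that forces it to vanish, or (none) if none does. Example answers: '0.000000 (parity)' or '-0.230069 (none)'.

0.061558 (none)

m-sum 0 ✓  L=8 even ✓  2≤4≤4 ✓
Π(2lᵢ+1) = 3×7×9 = 189
triangle coeff Δ(1,3,4) = 1/252
Σ_t [0,0]: t=0:+1/36 = 1/36
(3j)²=4/63 [(1 3 4; 0 0 0)], sign=+1
Σ_t [0,0]: t=0:+1/1440 = 1/1440
(3j)²=1/252 [(1 3 4; 1 -3 2)], sign=+1
⇒ 4πI² = 1/21
I = (+1)√(1/21/(4π)) = 0.06155813
No selection rule forces the value: the integral is nonzero (none).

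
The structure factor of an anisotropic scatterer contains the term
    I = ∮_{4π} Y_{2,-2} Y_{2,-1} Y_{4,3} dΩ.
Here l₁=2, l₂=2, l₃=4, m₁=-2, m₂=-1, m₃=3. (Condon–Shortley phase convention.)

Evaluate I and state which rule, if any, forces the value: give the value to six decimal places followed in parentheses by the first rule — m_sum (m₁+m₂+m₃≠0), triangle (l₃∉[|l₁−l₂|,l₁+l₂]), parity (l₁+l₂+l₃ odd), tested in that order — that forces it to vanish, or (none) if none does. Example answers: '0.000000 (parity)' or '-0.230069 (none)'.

-0.238414 (none)

m-sum 0 ✓  L=8 even ✓  0≤4≤4 ✓
Π(2lᵢ+1) = 5×5×9 = 225
triangle coeff Δ(2,2,4) = 1/630
Σ_t [0,0]: t=0:+1/16 = 1/16
(3j)²=2/35 [(2 2 4; 0 0 0)], sign=+1
Σ_t [0,0]: t=0:+1/144 = 1/144
(3j)²=1/18 [(2 2 4; -2 -1 3)], sign=-1
⇒ 4πI² = 5/7
I = (-1)√(5/7/(4π)) = -0.23841361
No selection rule forces the value: the integral is nonzero (none).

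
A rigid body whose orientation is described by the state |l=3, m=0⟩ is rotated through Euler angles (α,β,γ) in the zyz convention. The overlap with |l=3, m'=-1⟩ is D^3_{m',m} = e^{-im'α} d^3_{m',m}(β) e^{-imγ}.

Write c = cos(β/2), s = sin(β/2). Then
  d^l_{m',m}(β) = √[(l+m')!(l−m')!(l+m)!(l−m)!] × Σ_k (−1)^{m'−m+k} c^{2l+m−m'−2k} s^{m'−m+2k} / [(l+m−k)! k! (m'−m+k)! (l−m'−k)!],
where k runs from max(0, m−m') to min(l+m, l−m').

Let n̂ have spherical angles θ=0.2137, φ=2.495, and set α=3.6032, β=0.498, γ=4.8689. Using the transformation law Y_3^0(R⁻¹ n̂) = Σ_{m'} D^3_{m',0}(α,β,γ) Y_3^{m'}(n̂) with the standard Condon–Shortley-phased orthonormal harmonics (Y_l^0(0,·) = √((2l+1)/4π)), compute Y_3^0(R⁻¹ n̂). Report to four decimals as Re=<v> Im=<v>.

Need the full column D^3_{m',0} for m'=−3..3 at α=3.6032, β=0.4980, γ=4.8689.
cos(β/2)=0.969159, sin(β/2)=0.246435
d^3_{-3,0}: single k=3 term ⇒ +0.060927;  D = -0.011266-0.059876i
d^3_{-2,0}: k∈[2..3] ⇒ +0.293458 -0.018974 = +0.274484;  D = +0.165585+0.218913i
d^3_{-1,0}: k∈[1..3] ⇒ +0.729909 -0.141581 +0.003051 = +0.591380;  D = -0.529485-0.263393i
d^3_{0,0}: k∈[0..3] ⇒ +0.828650 -0.482201 +0.031178 -0.000224 = +0.377403;  D = +0.377403+0.000000i
d^3_{1,0}: k∈[0..2] ⇒ -0.729909 +0.141581 -0.003051 = -0.591380;  D = +0.529485-0.263393i
d^3_{2,0}: k∈[0..1] ⇒ +0.293458 -0.018974 = +0.274484;  D = +0.165585-0.218913i
d^3_{3,0}: single k=0 term ⇒ -0.060927;  D = +0.011266-0.059876i
Y_3^{m'}(θ=0.2137,φ=2.495) and Σ D·Y over m':
  (-0.0113-0.0599i)·(+0.0014-0.0037i)  (+0.1656+0.2189i)·(+0.0123+0.0432i)  (-0.5295-0.2634i)·(-0.2065-0.1559i)  (+0.3774+0.0000i)·(+0.6474+0.0000i)  (+0.5295-0.2634i)·(+0.2065-0.1559i)  (+0.1656-0.2189i)·(+0.0123-0.0432i)  (+0.0113-0.0599i)·(-0.0014-0.0037i)
Y_3^0(R⁻¹ n̂) = +0.365576-0.000000i

Re=0.3656 Im=0.0000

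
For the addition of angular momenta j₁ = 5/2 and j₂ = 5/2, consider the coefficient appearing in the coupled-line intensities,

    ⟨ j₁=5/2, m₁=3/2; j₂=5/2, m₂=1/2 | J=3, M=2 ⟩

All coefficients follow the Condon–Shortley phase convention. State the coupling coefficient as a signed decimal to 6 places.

-0.288675  (= −√(1/12))

triangle: 2!*3!*3!/9! = 72/362880
(j±m)!: 4!*1!*3!*2!*5!*1! = 34560
prefactor² = (2J+1)*Δ*N² = 48
  k=0: +1/(0!*2!*1!*3!*2!*0!) = 1/24
  k=1: −1/(1!*1!*0!*2!*3!*1!) = -1/12
Σ = -1/24  ⇒  CG² = 48*(-1/24)² = 1/12
CG = −√(1/12) = -0.288675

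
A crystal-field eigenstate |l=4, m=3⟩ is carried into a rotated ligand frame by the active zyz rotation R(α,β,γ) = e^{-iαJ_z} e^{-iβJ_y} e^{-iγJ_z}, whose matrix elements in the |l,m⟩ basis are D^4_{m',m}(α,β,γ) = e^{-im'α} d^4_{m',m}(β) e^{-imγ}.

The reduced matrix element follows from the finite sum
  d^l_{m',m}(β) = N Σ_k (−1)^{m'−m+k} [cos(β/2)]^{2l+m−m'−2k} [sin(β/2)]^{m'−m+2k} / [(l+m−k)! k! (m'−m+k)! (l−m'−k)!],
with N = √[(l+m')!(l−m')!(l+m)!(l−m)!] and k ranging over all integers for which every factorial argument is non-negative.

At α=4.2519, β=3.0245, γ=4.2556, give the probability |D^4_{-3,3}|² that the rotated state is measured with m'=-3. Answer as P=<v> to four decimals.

Split into d^4_{-3,3}(β=3.0245) × two z-phases.
With c≡cos(β/2)=0.058513 and s≡sin(β/2)=0.998287, N=[1·5040·5040·1]^{1/2}=5040.000000
k∈{6,7} keeps every argument non-negative
  k=6: (−1)^0·5040.0000/(720)·0.0585^2·0.9983^6 = +0.023721
  k=7: (−1)^1·5040.0000/(5040)·0.0585^0·0.9983^8 = -0.986375
d^4_{-3,3}(3.0245) = +0.023721 -0.986375 = -0.962654
|D^4_{-3,3}|² = |d^4_{-3,3}(β)|² = (-0.962654)² = 0.926703 (the z-rotation phases have unit modulus)

P=0.9267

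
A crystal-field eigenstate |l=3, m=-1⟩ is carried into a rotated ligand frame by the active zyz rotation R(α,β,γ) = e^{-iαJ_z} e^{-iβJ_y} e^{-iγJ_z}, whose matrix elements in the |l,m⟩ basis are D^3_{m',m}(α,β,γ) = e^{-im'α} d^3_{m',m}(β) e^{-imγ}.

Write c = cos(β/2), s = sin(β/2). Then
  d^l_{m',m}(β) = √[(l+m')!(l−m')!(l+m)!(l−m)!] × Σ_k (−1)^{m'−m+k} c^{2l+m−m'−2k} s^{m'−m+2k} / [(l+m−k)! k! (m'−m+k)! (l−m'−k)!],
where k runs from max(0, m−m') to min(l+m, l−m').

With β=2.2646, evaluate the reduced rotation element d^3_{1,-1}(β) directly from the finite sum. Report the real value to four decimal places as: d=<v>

d^3_{1,-1}(β=2.2646) via the finite sum:
With c≡cos(β/2)=0.424579 and s≡sin(β/2)=0.905391, N=[24·2·2·24]^{1/2}=48.000000
k: max(0,(-1)−(1))=0 … min(3+(-1),3−(1))=2
  k=0: (−1)^2·48.0000/(8)·0.4246^4·0.9054^2 = +0.159829
  k=1: (−1)^3·48.0000/(6)·0.4246^2·0.9054^4 = -0.969061
  k=2: (−1)^4·48.0000/(48)·0.4246^0·0.9054^6 = +0.550830
d^3_{1,-1}(2.2646) = +0.159829 -0.969061 +0.550830 = -0.258402

d=-0.2584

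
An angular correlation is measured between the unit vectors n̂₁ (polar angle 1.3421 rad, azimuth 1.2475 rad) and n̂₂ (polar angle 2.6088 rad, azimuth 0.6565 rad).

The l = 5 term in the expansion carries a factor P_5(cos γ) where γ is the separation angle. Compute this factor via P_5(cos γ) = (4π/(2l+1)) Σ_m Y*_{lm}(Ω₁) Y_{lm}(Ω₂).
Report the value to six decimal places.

Summing Y*_{l m}(θ₁,φ₁)·Y_{l m}(θ₂,φ₂) over m ∈ [−5, 5]; prefactor 4π/(2·5+1) = 1.142397:
  term(m=-5) = -0.00627 + 0.00118j   from Y*(Ω₁)=0.40635 - 0.01858j, Y(Ω₂)=-0.01554 + 0.00220j
  term(m=-4) = 0.01796 - 0.01768j   from Y*(Ω₁)=0.08206 - 0.28795j, Y(Ω₂)=0.07322 + 0.04149j
  term(m=-3) = 0.00888 - 0.04332j   from Y*(Ω₁)=0.14168 + 0.09712j, Y(Ω₂)=-0.09994 - 0.23723j
  term(m=-2) = 0.05396 + 0.13173j   from Y*(Ω₁)=0.24605 - 0.18573j, Y(Ω₂)=-0.11773 + 0.44651j
  term(m=-1) = 0.03077 + 0.02065j   from Y*(Ω₁)=0.03329 + 0.09936j, Y(Ω₂)=0.28013 - 0.21584j
  term(m=+0) = 0.06967 + 0.00000j   from Y*(Ω₁)=0.30673 + 0.00000j, Y(Ω₂)=0.22712 + 0.00000j
  term(m=+1) = 0.03077 - 0.02065j   from Y*(Ω₁)=-0.03329 + 0.09936j, Y(Ω₂)=-0.28013 - 0.21584j
  term(m=+2) = 0.05396 - 0.13173j   from Y*(Ω₁)=0.24605 + 0.18573j, Y(Ω₂)=-0.11773 - 0.44651j
  term(m=+3) = 0.00888 + 0.04332j   from Y*(Ω₁)=-0.14168 + 0.09712j, Y(Ω₂)=0.09994 - 0.23723j
  term(m=+4) = 0.01796 + 0.01768j   from Y*(Ω₁)=0.08206 + 0.28795j, Y(Ω₂)=0.07322 - 0.04149j
  term(m=+5) = -0.00627 - 0.00118j   from Y*(Ω₁)=-0.40635 - 0.01858j, Y(Ω₂)=0.01554 + 0.00220j
Total Σ_m = 0.28026 - 0.00000j. Multiply by 1.142397: 0.32017 - 0.00000j. P_5(cos γ) = 0.320168

0.320168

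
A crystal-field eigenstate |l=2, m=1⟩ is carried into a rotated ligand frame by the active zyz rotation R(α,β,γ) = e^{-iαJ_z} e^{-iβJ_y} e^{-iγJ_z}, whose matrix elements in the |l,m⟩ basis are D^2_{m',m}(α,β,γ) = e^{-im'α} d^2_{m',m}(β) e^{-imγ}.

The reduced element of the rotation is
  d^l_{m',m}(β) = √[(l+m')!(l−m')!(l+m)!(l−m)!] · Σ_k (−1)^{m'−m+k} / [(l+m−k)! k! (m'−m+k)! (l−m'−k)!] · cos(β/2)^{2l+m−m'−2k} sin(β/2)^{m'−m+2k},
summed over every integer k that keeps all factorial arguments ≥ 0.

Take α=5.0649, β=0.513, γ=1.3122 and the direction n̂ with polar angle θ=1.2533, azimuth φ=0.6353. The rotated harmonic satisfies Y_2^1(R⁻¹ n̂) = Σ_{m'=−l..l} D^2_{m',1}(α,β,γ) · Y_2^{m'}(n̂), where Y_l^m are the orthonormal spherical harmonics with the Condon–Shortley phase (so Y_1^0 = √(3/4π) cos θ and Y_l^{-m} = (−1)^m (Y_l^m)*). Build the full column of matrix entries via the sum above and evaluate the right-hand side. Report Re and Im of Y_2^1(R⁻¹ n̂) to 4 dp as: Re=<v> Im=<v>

Need the full column D^2_{m',1} for m'=−2..2 at α=5.0649, β=0.5130, γ=1.3122.
cos(β/2)=0.967284, sin(β/2)=0.253697
d^2_{-2,1}: single k=3 term ⇒ +0.031588;  D = -0.025942+0.018023i
d^2_{-1,1}: k∈[2..3] ⇒ +0.180659 -0.004142 = +0.176516;  D = -0.144569-0.101280i
d^2_{0,1}: k∈[1..2] ⇒ +0.562409 -0.038688 = +0.523721;  D = +0.133928-0.506307i
d^2_{1,1}: k∈[0..1] ⇒ +0.875419 -0.180659 = +0.694760;  D = +0.691698-0.065152i
d^2_{2,1}: single k=0 term ⇒ -0.459205;  D = -0.198259-0.414201i
Y_2^{m'}(θ=1.2533,φ=0.6353) and Σ D·Y over m':
  (-0.0259+0.0180i)·(+0.1031-0.3330i)  (-0.1446-0.1013i)·(+0.1844-0.1360i)  (+0.1339-0.5063i)·(-0.2232+0.0000i)  (+0.6917-0.0652i)·(-0.1844-0.1360i)  (-0.1983-0.4142i)·(+0.1031+0.3330i)
Y_2^1(R⁻¹ n̂) = -0.085913-0.066290i

Re=-0.0859 Im=-0.0663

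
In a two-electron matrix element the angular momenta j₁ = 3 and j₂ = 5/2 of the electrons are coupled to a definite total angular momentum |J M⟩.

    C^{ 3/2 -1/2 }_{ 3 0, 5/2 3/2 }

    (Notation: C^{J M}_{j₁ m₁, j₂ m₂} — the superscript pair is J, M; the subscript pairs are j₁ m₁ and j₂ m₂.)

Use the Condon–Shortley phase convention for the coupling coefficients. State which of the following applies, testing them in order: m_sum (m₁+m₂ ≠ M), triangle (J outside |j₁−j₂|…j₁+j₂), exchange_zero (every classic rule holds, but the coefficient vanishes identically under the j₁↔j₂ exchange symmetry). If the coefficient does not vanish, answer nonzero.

m-sum: m₁+m₂ = 0+3/2 = 3/2, M = -1/2  ✗ ⇒ coefficient is 0

m_sum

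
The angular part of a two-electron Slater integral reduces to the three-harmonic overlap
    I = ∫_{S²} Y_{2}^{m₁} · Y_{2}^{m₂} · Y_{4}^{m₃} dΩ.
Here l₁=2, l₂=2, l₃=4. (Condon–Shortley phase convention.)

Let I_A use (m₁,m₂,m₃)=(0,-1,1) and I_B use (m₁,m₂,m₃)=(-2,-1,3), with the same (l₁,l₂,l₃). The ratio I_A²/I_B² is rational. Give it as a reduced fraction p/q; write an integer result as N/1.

6/7

Shared (l₁,l₂,l₃)=(2,2,4): N and (l;000)² cancel in I_A²/I_B².
A: Δ = 0!·4!·4!/9! = 1/630; Racah Σ t=0..0: t=0:+1/24 = 1/24; ⇒ 3j(2 2 4; 0 -1 1)² = 1/21, sgn -1
B: Δ = 0!·4!·4!/9! = 1/630; Racah Σ t=0..0: t=0:+1/144 = 1/144; ⇒ 3j(2 2 4; -2 -1 3)² = 1/18, sgn -1
I_A²/I_B² = (1/21)/(1/18) = 6/7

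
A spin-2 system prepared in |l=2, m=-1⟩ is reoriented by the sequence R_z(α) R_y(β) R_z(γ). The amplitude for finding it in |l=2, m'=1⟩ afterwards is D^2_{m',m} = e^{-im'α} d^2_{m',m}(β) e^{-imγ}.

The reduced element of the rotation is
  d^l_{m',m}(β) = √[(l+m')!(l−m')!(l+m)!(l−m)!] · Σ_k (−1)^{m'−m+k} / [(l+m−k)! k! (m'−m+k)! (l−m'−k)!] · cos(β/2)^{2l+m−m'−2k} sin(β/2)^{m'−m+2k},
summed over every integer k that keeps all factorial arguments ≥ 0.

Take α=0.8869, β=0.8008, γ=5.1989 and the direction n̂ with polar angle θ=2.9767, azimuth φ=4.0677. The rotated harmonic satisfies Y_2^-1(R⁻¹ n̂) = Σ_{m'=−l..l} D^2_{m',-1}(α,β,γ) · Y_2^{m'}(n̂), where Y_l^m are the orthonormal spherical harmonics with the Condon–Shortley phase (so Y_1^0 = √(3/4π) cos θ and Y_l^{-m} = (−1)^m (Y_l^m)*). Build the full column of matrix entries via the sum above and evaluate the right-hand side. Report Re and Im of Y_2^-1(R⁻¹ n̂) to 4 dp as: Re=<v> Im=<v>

Re=-0.1761 Im=0.3244

Need the full column D^2_{m',-1} for m'=−2..2 at α=0.8869, β=0.8008, γ=5.1989.
cos(β/2)=0.920905, sin(β/2)=0.389787
d^2_{-2,-1}: single k=1 term ⇒ +0.608838;  D = +0.469752+0.387320i
d^2_{-1,-1}: k∈[0..1] ⇒ +0.719216 -0.386550 = +0.332667;  D = +0.326207-0.065238i
d^2_{0,-1}: k∈[0..1] ⇒ -0.745671 +0.133589 = -0.612082;  D = -0.286176+0.541062i
d^2_{1,-1}: k∈[0..1] ⇒ +0.386550 -0.023084 = +0.363466;  D = -0.141670-0.334719i
d^2_{2,-1}: single k=0 term ⇒ -0.109075;  D = +0.104721+0.030511i
Y_2^{m'}(θ=2.9767,φ=4.0677) and Σ D·Y over m':
  (+0.4698+0.3873i)·(-0.0029-0.0100i)  (+0.3262-0.0652i)·(+0.0752-0.1000i)  (-0.2862+0.5411i)·(+0.6053+0.0000i)  (-0.1417-0.3347i)·(-0.0752-0.1000i)  (+0.1047+0.0305i)·(-0.0029+0.0100i)
Y_2^-1(R⁻¹ n̂) = -0.176129+0.324449i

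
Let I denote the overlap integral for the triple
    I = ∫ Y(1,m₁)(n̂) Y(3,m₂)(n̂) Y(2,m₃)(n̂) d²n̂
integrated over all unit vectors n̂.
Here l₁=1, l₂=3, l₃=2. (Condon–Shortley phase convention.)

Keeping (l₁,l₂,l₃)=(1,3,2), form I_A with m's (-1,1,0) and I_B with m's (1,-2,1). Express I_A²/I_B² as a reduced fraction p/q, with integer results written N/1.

3/5

Same 1,3,2: normalisation and zero-m 3j drop out of the ratio.
A: Δ: 2! 0! 4! / 7! → 1/105; sum: t=2:+1/8 = 1/8; 3j²(1 3 2; -1 1 0) = Δ·Π!·Σ² = 2/35  (sign +1)
B: Δ: 2! 0! 4! / 7! → 1/105; sum: t=0:+1/12 = 1/12; 3j²(1 3 2; 1 -2 1) = Δ·Π!·Σ² = 2/21  (sign -1)
I_A²/I_B² = (2/35)/(2/21) = 3/5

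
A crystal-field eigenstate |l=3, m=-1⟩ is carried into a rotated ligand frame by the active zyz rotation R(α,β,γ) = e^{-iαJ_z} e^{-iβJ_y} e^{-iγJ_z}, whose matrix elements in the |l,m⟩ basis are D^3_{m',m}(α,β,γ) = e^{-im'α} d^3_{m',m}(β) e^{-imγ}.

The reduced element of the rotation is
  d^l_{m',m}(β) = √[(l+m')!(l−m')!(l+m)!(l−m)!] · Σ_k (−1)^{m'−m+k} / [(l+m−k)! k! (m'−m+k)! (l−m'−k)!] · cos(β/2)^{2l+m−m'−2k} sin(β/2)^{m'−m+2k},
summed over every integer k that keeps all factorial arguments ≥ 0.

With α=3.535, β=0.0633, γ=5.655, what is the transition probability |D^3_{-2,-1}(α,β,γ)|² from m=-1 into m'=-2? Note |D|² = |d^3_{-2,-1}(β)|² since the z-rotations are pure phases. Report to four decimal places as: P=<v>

Split into d^3_{-2,-1}(β=0.0633) × two z-phases.
c=cos(0.063300/2)=0.999499, s=sin(0.063300/2)=0.031645; N=√[1·120·2·24]=75.894664
The bounds max(0,m−m')=1 and min(l+m,l−m')=2 give 2 terms
  k=1: (−1)^0·75.8947/(24)·0.9995^5·0.0316^1 = +0.099819
  k=2: (−1)^1·75.8947/(12)·0.9995^3·0.0316^3 = -0.000200
d^3_{-2,-1}(0.0633) = +0.099819 -0.000200 = +0.099619
|D^3_{-2,-1}|² = |d^3_{-2,-1}(β)|² = (+0.099619)² = 0.009924 (the z-rotation phases have unit modulus)

P=0.0099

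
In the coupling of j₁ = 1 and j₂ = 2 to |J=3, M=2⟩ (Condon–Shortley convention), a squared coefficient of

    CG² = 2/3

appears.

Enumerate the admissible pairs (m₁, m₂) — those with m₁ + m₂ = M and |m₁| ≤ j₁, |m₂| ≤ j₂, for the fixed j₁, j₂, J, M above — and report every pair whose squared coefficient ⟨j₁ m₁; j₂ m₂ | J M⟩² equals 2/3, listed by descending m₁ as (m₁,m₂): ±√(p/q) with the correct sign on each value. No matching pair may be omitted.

(1,1): +√(2/3)

Admissible pairs with m₁+m₂ = M = 2: (0,2), (1,1)
  (m₁,m₂)=(1,1): CG² = 2/3, CG = +√(2/3)   ← matches the target
  (m₁,m₂)=(0,2): CG² = 1/3, CG = +√(1/3)
Pairs with CG² = 2/3: (1,1): +√(2/3)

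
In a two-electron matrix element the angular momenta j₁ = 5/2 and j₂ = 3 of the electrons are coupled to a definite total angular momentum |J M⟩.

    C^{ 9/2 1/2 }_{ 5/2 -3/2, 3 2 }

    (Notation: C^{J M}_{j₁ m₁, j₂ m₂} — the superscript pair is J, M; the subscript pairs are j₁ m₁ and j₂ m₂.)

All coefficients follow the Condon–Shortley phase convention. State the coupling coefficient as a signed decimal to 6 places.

-0.510355  (= −√(361/1386))

triangle: 1!·4!·5!/11! = 2880/39916800
(j±m)!: 1!·4!·5!·1!·5!·4! = 8294400
prefactor² = (2J+1)·Δ·N² = 460800/77
  k=0: +1/(0!·1!·4!·5!·0!·0!) = 1/2880
  k=1: −1/(1!·0!·3!·4!·1!·1!) = -1/144
Σ = -19/2880  ⇒  CG² = 460800/77·(-19/2880)² = 361/1386
CG = −√(361/1386) = -0.510355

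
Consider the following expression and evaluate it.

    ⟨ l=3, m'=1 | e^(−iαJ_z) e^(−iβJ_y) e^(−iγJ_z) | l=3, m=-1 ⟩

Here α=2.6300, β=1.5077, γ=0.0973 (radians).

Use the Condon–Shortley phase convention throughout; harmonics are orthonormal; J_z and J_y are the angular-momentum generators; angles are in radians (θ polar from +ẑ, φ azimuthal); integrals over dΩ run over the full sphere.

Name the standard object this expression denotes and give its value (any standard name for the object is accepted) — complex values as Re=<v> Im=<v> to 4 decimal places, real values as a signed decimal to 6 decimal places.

Wigner D-matrix element, Re=0.0298 Im=0.0208

This is a Wigner D-matrix element — the rotation-matrix element ⟨l m'| R(α,β,γ) |l m⟩ in the angular-momentum basis.
First d^3_{1,-1}(β=1.5077), then the phase factors e^{-i(1)α} and e^{-i(-1)γ}:
Half-angle: c=0.729059, s=0.684451. N=√(24·2·2·24)=48.000000
Admissible k: 0..2 (factorial args all ≥0)
  k=0: (−1)^2·48.0000/(8)·0.7291^4·0.6845^2 = +0.794121
  k=1: (−1)^3·48.0000/(6)·0.7291^2·0.6845^4 = -0.933220
  k=2: (−1)^4·48.0000/(48)·0.7291^0·0.6845^6 = +0.102814
d^3_{1,-1}(1.5077) = +0.794121 -0.933220 +0.102814 = -0.036285
Attach z-rotation phases: D = e^{-i(1)(2.6300)}·(-0.036285)·e^{-i(-1)(0.0973)} = +0.029764+0.020754i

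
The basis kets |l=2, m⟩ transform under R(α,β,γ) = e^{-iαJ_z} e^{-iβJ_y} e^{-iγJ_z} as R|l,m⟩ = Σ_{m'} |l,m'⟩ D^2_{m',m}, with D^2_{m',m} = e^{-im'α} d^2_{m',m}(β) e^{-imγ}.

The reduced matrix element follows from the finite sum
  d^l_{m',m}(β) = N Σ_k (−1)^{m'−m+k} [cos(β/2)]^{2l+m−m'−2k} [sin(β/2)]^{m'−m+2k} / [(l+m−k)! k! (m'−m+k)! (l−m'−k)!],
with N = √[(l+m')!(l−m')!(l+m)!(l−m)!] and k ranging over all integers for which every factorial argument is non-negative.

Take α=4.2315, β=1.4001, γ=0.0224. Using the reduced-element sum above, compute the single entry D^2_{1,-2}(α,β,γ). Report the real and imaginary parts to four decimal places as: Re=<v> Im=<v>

D^2_{1,-2}(4.2315,1.4001,0.0224) = e^{-i·1·4.2315}·d^2_{1,-2}(1.4001)·e^{-i·-2·0.0224}. Compute d first:
Half-angle: c=0.764810, s=0.644256. N=√(6·1·1·24)=12.000000
Admissible k: 0..0 (factorial args all ≥0)
  k=0: (−1)^3·12.0000/(6)·0.7648^1·0.6443^3 = -0.409033
d^2_{1,-2}(1.4001) = -0.409033
Phases: e^{-i·(1)·4.2315}=-0.462568+0.886584i, e^{-i·(-2)·0.0224}=+0.998997+0.044785i ⇒ D=+0.205257-0.353805i

Re=0.2053 Im=-0.3538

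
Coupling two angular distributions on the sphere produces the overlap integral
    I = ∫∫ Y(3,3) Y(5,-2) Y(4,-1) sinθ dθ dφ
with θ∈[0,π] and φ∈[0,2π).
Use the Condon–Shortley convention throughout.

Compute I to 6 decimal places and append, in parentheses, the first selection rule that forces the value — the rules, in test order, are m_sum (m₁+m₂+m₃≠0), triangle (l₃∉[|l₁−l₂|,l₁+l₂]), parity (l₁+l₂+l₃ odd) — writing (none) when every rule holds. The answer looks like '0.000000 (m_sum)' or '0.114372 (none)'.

-0.179179 (none)

Rules hold: Σm=0, L=12 even, 2≤4≤8.
N = 7·11·9 = 693
Δ = 4!·2!·6!/13! = 1/180180
Racah Σ t=1..3: t=1:−1/576 t=2:+1/144 t=3:−1/576 = 1/288
⇒ 3j(3 5 4; 0 0 0)² = 20/1001, sgn +1
Racah Σ t=0..0: t=0:+1/1728 = 1/1728
⇒ 3j(3 5 4; 3 -2 -1)² = 25/858, sgn -1
4πI² = N·(3j₀)²·(3jₘ)² = 750/1859
I = -1·√(0.403443/4π) = -0.17917854
No selection rule forces the value: the integral is nonzero (none).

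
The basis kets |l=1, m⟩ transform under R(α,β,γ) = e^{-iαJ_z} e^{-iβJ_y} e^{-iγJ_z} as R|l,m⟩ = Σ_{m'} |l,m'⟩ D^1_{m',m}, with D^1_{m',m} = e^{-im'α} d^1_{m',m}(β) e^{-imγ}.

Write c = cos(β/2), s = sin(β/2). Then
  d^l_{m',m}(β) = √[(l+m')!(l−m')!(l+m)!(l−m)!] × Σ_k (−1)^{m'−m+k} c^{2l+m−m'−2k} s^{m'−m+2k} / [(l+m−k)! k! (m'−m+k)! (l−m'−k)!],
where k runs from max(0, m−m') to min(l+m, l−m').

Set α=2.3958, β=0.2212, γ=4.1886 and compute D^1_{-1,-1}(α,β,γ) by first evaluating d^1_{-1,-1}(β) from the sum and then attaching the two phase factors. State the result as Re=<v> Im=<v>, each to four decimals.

D^1_{-1,-1}(2.3958,0.2212,4.1886) = e^{-i·-1·2.3958}·d^1_{-1,-1}(0.2212)·e^{-i·-1·4.1886}. Compute d first:
With c≡cos(β/2)=0.993890 and s≡sin(β/2)=0.110375, N=[1·2·1·2]^{1/2}=2.000000
k: max(0,(-1)−(-1))=0 … min(1+(-1),1−(-1))=0
  k=0: (−1)^0·2.0000/(2)·0.9939^2·0.1104^0 = +0.987817
d^1_{-1,-1}(0.2212) = +0.987817
D = (-0.734550+0.678554i)·(+0.987817)·(-0.500165-0.865930i) = +0.943343+0.293066i

Re=0.9433 Im=0.2931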